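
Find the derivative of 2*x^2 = 4*x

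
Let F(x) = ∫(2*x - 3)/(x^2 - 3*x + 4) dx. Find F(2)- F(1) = 0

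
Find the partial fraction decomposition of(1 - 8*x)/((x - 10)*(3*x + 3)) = -3/(11*(x + 1)) - 79/(33*(x - 10))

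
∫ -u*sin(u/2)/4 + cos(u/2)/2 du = u*cos(u/2)/2 + C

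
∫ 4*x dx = 2*x^2 + C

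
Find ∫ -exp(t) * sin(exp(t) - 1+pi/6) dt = cos(exp(t) - 1 + pi/6) + C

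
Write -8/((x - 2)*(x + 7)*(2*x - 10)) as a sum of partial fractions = -1/(27*(x + 7)) + 4/(27*(x - 2)) - 1/(9*(x - 5))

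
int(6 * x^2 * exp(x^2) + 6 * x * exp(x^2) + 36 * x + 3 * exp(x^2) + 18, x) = 18*x^2 + 18*x + 3*(x + 1)*exp(x^2) + C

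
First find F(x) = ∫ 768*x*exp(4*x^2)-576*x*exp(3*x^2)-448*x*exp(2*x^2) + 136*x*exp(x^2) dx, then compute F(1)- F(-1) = 0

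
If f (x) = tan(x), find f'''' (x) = 24*tan(x)^5 + 40*tan(x)^3 + 16*tan(x)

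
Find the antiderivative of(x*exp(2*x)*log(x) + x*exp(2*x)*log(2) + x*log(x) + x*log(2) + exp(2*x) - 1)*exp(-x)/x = 2*log(2*x)*sinh(x) + C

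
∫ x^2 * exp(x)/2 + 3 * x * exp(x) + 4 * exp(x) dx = (x + 2)^2*exp(x)/2 + C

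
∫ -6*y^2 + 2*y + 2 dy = -2*y^3 + y^2 + 2*y + C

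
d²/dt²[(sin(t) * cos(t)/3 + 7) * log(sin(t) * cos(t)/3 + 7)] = (-(1 - cos(4*t))*log(sin(2*t)/6 + 7)/2 - 42*log(sin(2*t)/6 + 7)*sin(2*t) + sin(t)^4 - 42*sin(2*t) + cos(t)^4 + 3*cos(4*t)/4 - 3/4)/(3*sin(2*t)/2 + 63)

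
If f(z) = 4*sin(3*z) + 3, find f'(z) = 12*cos(3*z)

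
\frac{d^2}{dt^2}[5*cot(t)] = 10*cos(t)/sin(t)^3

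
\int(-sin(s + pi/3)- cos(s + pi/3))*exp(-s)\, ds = exp(-s)*cos(s + pi/3) + C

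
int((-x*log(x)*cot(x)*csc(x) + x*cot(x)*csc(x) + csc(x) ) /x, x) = (log(x) - 1)*csc(x) + C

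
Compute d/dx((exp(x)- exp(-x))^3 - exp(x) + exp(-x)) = (3*exp(6*x) - 4*exp(4*x) - 4*exp(2*x) + 3)*exp(-3*x)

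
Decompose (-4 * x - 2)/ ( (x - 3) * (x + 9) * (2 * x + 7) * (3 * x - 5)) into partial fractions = 117/(1984*(3*x - 5)) + 96/(4433*(2*x + 7)) - 17/(2112*(x + 9)) - 7/(312*(x - 3))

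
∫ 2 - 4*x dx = -2*x^2 + 2*x + C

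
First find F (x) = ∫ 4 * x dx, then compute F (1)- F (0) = 2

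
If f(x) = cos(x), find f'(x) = -sin(x)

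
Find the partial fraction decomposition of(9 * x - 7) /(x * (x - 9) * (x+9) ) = -44/(81*(x + 9)) + 37/(81*(x - 9)) + 7/(81*x)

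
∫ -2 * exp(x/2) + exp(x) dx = (exp(x/2) - 2)^2 + C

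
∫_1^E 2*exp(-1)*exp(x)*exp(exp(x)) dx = -2*exp(-1 + E) + 2*exp(-1 + exp(E))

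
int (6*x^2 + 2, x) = 2*x^3 + 2*x + C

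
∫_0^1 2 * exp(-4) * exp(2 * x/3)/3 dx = -exp(-4) + exp(-10/3)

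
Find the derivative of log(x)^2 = 2*log(x)/x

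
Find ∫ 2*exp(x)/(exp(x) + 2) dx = 2*log(exp(x) + 2) + C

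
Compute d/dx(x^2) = 2*x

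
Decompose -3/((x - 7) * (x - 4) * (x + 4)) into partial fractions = -3/(88*(x + 4)) + 1/(8*(x - 4)) - 1/(11*(x - 7))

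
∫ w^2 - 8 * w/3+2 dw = w^3/3 - 4*w^2/3 + 2*w + C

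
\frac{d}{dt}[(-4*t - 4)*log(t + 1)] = -4*log(t + 1) - 4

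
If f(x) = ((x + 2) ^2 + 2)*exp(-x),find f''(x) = x^2*exp(-x)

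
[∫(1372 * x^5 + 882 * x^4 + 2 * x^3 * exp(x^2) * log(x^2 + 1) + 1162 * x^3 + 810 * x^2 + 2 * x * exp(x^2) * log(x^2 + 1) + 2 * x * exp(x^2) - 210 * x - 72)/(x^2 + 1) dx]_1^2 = -E*log(2) + exp(4)*log(5) + 6816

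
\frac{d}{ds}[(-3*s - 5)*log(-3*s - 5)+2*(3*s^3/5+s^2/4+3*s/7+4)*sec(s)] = 6*s^3*tan(s)*sec(s)/5 + s^2*tan(s)*sec(s)/2 + 18*s^2*sec(s)/5 + 6*s*tan(s)*sec(s)/7 + s*sec(s) - 3*log(-3*s - 5) + 8*tan(s)*sec(s) + 6*sec(s)/7 - 3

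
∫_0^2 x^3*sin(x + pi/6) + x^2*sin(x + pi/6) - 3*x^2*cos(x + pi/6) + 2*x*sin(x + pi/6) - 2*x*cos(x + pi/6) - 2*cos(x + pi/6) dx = -16*cos(pi/6 + 2)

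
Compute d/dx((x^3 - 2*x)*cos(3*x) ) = -3*x^3*sin(3*x) + 3*x^2*cos(3*x) + 6*x*sin(3*x) - 2*cos(3*x)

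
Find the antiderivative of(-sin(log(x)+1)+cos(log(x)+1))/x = sqrt(2)*sin(log(x) + pi/4 + 1) + C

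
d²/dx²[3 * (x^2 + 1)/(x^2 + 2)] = (12 - 18*x^2)/(x^6 + 6*x^4 + 12*x^2 + 8)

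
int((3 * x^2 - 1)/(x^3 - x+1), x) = log(x^3 - x + 1) + C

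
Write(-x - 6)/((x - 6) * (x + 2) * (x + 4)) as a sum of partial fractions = -1/(10*(x + 4)) + 1/(4*(x + 2)) - 3/(20*(x - 6))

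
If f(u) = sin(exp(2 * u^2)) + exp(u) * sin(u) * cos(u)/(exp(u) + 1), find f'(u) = (4*u*exp(2*u)*exp(2*u^2)*cos(exp(2*u^2)) + 8*u*exp(u)*exp(2*u^2)*cos(exp(2*u^2)) + 4*u*exp(2*u^2)*cos(exp(2*u^2)) + exp(2*u)*cos(2*u) + exp(u)*sin(2*u)/2 + exp(u)*cos(2*u))/(exp(2*u) + 2*exp(u) + 1)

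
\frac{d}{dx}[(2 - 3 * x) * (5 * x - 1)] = 13 - 30*x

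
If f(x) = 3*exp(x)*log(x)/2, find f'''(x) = (3*x^3*exp(x)*log(x) + 9*x^2*exp(x) - 9*x*exp(x) + 6*exp(x))/(2*x^3)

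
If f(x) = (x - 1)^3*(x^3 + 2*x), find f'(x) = 6*x^5 - 15*x^4 + 20*x^3 - 21*x^2 + 12*x - 2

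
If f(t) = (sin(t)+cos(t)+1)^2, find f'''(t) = -8*cos(2*t) - 2*sqrt(2)*cos(t + pi/4)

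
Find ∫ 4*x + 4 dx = 2*x^2 + 4*x + C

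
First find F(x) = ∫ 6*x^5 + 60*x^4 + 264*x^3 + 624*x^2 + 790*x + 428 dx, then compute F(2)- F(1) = 4494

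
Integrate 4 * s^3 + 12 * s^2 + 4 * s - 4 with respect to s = s^4 + 4*s^3 + 2*s^2 - 4*s + C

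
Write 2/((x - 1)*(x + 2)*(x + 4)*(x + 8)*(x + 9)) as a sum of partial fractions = 1/(175*(x + 9)) - 1/(108*(x + 8)) + 1/(100*(x + 4)) - 1/(126*(x + 2)) + 1/(675*(x - 1))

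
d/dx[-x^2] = -2*x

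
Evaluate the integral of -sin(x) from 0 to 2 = -1 + cos(2)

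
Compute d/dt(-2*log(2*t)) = -2/t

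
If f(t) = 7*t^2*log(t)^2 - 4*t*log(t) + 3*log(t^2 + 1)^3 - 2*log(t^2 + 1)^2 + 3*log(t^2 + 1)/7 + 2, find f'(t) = (98*t^3*log(t)^2 + 98*t^3*log(t) - 28*t^2*log(t) - 28*t^2 + 98*t*log(t)^2 + 98*t*log(t) + 126*t*log(t^2 + 1)^2 - 56*t*log(t^2 + 1) + 6*t - 28*log(t) - 28)/(7*t^2 + 7)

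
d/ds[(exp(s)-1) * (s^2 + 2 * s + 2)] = s^2*exp(s) + 4*s*exp(s) - 2*s + 4*exp(s) - 2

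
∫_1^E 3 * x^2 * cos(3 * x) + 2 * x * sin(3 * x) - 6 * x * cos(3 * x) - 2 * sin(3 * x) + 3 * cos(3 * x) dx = (-1 + E)^2*sin(3*E)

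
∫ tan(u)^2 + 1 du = tan(u) + C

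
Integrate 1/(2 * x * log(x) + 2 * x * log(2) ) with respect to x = log(log(2*x))/2 + C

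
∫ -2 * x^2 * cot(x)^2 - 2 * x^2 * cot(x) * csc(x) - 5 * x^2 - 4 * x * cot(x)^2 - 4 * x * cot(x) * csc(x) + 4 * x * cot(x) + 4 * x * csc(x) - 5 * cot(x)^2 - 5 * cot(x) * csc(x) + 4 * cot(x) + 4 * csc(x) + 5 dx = -x^3 + 2*x^2 + 10*x + (cot(x) + csc(x))*(2*x^2 + 4*x + 5) + C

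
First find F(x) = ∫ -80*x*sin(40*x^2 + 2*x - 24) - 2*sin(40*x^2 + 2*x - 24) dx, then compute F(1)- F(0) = -cos(24) + cos(18)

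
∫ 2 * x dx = x^2 + C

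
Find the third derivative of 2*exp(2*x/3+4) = 16*exp(2*x/3 + 4)/27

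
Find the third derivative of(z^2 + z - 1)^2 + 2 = 24*z + 12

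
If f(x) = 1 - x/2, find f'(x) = -1/2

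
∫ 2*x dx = x^2 + C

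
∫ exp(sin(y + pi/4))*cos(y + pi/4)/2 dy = exp(sin(y + pi/4))/2 + C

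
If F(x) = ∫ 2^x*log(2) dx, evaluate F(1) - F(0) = 1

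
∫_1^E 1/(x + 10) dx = -log(11/2) + log(E/2 + 5)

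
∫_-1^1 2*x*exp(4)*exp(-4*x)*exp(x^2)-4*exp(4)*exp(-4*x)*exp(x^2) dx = E - exp(9)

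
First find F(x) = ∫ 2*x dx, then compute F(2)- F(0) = 4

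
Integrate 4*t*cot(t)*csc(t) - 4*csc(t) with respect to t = -4*t*csc(t) + C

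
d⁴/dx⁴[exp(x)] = exp(x)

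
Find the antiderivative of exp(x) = exp(x) + C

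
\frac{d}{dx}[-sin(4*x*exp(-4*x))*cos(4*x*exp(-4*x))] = (-16*x*sin(4*x*exp(-4*x))^2 + 16*x*cos(4*x*exp(-4*x))^2 + 4*sin(4*x*exp(-4*x))^2 - 4*cos(4*x*exp(-4*x))^2)*exp(-4*x)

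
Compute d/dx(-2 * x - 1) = -2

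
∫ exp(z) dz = exp(z) + C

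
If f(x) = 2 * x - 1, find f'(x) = 2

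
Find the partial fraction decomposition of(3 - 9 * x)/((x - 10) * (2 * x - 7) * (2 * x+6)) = 57/(169*(2*x - 7)) + 15/(169*(x + 3)) - 87/(338*(x - 10))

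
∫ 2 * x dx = x^2 + C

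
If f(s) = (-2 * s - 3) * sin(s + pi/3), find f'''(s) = 2*s*cos(s + pi/3) + 6*sin(s + pi/3) + 3*cos(s + pi/3)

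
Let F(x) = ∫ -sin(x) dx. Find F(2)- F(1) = -cos(1) + cos(2)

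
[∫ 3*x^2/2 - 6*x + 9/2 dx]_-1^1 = 10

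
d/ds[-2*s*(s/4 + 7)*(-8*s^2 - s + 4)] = 16*s^3 + 675*s^2/2 + 24*s - 56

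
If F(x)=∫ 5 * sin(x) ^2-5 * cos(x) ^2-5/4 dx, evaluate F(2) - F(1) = -5/4 - 5*sin(4)/2 + 5*sin(2)/2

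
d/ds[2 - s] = -1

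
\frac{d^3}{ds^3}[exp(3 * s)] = 27*exp(3*s)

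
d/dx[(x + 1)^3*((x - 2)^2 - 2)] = 5*x^4 - 4*x^3 - 21*x^2 - 10*x + 2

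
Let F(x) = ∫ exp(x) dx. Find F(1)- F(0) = -1 + E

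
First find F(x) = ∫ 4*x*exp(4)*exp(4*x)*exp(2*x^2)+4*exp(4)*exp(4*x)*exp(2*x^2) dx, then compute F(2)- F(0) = -exp(4) + exp(20)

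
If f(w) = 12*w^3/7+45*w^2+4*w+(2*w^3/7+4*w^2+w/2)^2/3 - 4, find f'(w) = 8*w^5/49 + 80*w^4/21 + 152*w^3/7 + 64*w^2/7 + 541*w/6 + 4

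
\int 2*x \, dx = x^2 + C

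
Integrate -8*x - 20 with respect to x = -4*x^2 - 20*x + C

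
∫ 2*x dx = x^2 + C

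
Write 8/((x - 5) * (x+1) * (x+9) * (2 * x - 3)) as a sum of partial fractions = -64/(735*(2*x - 3)) - 1/(294*(x + 9)) + 1/(30*(x + 1)) + 2/(147*(x - 5))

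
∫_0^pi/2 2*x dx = pi^2/4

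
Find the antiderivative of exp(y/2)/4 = exp(y/2)/2 + C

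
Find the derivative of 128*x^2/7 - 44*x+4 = 256*x/7 - 44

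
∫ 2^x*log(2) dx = 2^x + C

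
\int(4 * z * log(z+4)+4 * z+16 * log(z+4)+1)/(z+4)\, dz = (4*z + 1)*log(z + 4) + C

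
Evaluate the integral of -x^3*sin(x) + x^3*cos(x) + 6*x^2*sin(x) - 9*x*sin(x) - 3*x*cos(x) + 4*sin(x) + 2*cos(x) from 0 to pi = 1 - (-1 + pi)^3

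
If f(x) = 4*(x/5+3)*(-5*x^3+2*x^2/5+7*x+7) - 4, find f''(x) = -48*x^2 - 8952*x/25 + 104/5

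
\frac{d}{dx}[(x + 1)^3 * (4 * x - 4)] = 16*x^3 + 24*x^2 - 8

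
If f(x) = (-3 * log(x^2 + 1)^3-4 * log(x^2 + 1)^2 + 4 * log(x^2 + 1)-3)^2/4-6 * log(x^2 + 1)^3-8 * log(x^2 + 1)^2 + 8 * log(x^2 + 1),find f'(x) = (27*x*log(x^2 + 1)^5 + 60*x*log(x^2 + 1)^4 - 16*x*log(x^2 + 1)^3 - 57*x*log(x^2 + 1)^2 + 8*x*log(x^2 + 1) + 4*x)/(x^2 + 1)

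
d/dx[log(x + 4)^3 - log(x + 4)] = (3*log(x + 4)^2 - 1)/(x + 4)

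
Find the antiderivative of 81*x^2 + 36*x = 27*x^3 + 18*x^2 + C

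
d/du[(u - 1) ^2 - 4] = 2*u - 2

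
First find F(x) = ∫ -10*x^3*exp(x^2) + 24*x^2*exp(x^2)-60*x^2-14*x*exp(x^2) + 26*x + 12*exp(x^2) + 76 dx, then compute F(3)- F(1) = -11*exp(9) - 264 - 5*E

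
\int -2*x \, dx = -x^2 + C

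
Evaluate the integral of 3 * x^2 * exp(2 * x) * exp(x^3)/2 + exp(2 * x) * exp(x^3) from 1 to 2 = -exp(3)/2 + exp(12)/2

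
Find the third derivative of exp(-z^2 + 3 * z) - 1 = -8*z^3*exp(-z^2 + 3*z) + 36*z^2*exp(-z^2 + 3*z) - 42*z*exp(-z^2 + 3*z) + 9*exp(-z^2 + 3*z)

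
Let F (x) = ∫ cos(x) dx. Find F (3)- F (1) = -sin(1) + sin(3)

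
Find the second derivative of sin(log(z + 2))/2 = -sqrt(2)*sin(log(z + 2) + pi/4)/(2*z^2 + 8*z + 8)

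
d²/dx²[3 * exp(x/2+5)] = 3*exp(x/2 + 5)/4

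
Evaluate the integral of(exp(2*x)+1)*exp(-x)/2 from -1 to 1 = E - exp(-1)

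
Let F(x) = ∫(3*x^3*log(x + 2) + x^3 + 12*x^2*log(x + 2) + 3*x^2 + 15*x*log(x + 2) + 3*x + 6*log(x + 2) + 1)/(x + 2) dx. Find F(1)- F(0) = -log(2) + 8*log(3)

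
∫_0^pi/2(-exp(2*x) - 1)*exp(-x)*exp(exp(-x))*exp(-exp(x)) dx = -1 + exp(-exp(pi/2) + exp(-pi/2))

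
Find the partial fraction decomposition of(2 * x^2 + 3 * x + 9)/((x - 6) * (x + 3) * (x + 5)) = 2/(x + 5) - 1/(x + 3) + 1/(x - 6)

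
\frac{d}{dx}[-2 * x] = -2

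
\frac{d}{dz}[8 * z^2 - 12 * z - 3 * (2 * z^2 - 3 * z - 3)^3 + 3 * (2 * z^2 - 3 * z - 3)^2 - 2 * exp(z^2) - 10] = -144*z^5 + 540*z^4 - 168*z^3 - 837*z^2 - 4*z*exp(z^2) + 160*z + 285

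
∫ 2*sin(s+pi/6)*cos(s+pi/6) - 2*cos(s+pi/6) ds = (sin(s + pi/6) - 1)^2 + C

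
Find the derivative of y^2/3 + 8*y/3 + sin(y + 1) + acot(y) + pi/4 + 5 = (2*y^3 + 3*y^2*cos(y + 1) + 8*y^2 + 2*y + 3*cos(y + 1) + 5)/(3*y^2 + 3)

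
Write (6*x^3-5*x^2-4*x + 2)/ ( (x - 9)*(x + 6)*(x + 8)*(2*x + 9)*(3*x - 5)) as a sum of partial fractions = -747/(542938*(3*x - 5)) - 10048/(20979*(2*x + 9)) - 1679/(3451*(x + 8)) + 145/(207*(x + 6)) + 787/(30294*(x - 9))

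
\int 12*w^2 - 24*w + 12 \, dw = 4*w^3 - 12*w^2 + 12*w + C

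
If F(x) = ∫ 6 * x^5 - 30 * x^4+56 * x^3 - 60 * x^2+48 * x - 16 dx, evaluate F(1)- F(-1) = -84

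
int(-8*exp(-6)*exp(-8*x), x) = exp(-8*x - 6) + C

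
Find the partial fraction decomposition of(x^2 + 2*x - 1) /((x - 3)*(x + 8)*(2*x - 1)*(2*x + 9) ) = 41/(1050*(2*x + 9)) - 1/(850*(2*x - 1)) - 47/(1309*(x + 8)) + 14/(825*(x - 3))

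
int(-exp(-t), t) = exp(-t) + C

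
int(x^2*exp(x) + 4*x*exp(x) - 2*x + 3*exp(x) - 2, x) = (x + 1)^2*(exp(x) - 1) + C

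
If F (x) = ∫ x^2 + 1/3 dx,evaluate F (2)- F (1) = 8/3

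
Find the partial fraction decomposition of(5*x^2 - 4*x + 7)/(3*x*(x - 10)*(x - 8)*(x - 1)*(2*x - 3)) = 196/(1989*(2*x - 3)) - 8/(189*(x - 1)) - 295/(4368*(x - 8)) + 467/(9180*(x - 10)) + 7/(720*x)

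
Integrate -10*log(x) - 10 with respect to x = -10*x*log(x) + C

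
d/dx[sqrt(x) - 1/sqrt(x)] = (x + 1)/(2*x^(3/2))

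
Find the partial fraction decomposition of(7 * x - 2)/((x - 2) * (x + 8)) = 29/(5*(x + 8)) + 6/(5*(x - 2))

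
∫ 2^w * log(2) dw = 2^w + C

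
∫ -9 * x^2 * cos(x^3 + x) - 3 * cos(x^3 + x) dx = -3*sin(x^3 + x) + C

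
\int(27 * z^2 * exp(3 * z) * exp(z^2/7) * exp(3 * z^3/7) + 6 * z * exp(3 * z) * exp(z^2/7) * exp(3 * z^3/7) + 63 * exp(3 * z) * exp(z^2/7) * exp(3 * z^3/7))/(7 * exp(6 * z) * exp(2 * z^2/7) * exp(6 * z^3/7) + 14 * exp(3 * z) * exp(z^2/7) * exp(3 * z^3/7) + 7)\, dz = 3*(3*exp(z*(3*z^2 + z + 21)/7) + 2)/(exp(z*(3*z^2 + z + 21)/7) + 1) + C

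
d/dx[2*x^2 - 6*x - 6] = 4*x - 6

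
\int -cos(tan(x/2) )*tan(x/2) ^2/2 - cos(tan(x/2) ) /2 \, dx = -sin(tan(x/2)) + C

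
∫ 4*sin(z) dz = -4*cos(z) + C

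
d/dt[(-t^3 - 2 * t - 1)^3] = -9*t^8 - 42*t^6 - 18*t^5 - 60*t^4 - 48*t^3 - 33*t^2 - 24*t - 6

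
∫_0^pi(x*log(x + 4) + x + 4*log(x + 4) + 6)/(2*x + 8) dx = -6*log(2) + (pi/2 + 3)*log(pi + 4)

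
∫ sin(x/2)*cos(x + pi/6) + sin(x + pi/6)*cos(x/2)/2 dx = sin(x/2)*sin(x + pi/6) + C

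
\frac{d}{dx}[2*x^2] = 4*x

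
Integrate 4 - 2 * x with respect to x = -x^2 + 4*x + C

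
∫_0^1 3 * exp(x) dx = -3 + 3*E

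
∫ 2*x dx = x^2 + C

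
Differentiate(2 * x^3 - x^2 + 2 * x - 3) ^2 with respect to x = 24*x^5 - 20*x^4 + 36*x^3 - 48*x^2 + 20*x - 12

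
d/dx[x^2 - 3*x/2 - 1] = 2*x - 3/2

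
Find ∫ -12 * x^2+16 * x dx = -4*x^3 + 8*x^2 + C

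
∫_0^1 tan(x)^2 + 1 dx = tan(1)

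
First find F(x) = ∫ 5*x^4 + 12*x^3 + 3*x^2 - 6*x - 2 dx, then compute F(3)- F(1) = 480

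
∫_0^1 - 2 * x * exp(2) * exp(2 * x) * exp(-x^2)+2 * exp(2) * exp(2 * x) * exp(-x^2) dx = -exp(2) + exp(3)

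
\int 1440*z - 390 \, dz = 720*z^2 - 390*z + C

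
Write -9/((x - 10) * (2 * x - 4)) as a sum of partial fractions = 9/(16*(x - 2)) - 9/(16*(x - 10))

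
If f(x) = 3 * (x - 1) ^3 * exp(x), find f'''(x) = 3*x^3*exp(x) + 18*x^2*exp(x) + 9*x*exp(x) - 12*exp(x)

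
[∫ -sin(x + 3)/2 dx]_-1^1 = cos(4)/2 - cos(2)/2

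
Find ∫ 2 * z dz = z^2 + C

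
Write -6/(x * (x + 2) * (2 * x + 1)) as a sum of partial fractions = 8/(2*x + 1) - 1/(x + 2) - 3/x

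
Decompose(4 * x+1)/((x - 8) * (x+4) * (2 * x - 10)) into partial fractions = -5/(72*(x + 4)) - 7/(18*(x - 5)) + 11/(24*(x - 8))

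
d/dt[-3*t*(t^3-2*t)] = -12*t^3 + 12*t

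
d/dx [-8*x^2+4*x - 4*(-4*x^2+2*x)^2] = -256*x^3 + 192*x^2 - 48*x + 4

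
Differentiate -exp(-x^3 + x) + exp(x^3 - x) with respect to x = 3*x^2*exp(-x^3 + x) + 3*x^2*exp(x^3 - x) - exp(-x^3 + x) - exp(x^3 - x)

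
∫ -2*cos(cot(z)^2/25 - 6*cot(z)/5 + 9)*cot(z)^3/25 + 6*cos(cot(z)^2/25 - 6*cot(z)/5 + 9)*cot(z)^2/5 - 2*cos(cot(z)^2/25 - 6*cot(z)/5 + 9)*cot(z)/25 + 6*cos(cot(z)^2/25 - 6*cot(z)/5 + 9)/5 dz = sin((cot(z) - 15)^2/25) + C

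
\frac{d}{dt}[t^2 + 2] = 2*t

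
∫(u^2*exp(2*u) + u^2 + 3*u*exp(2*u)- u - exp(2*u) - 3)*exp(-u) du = 2*(u^2 + u - 2)*sinh(u) + C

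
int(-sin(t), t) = cos(t) + C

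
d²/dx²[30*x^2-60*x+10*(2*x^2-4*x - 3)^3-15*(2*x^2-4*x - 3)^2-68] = 2400*x^4 - 9600*x^3 + 6480*x^2 + 6240*x - 1860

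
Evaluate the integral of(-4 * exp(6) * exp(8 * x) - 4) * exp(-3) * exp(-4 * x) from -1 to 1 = -exp(7) - E + exp(-7) + exp(-1)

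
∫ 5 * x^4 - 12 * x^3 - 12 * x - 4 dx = x^5 - 3*x^4 - 6*x^2 - 4*x + C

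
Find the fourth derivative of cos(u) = cos(u)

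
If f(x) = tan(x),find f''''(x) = 24*tan(x)^5 + 40*tan(x)^3 + 16*tan(x)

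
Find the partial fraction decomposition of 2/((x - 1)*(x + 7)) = -1/(4*(x + 7)) + 1/(4*(x - 1))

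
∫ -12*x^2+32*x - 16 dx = -4*x^3 + 16*x^2 - 16*x + C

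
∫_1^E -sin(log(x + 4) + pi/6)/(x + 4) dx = cos(pi/6 + log(E + 4)) - cos(pi/6 + log(5))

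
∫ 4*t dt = 2*t^2 + C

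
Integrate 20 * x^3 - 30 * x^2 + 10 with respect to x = 5*x^4 - 10*x^3 + 10*x + C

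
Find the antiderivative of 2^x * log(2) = 2^x + C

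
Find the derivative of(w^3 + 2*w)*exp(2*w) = 2*w^3*exp(2*w) + 3*w^2*exp(2*w) + 4*w*exp(2*w) + 2*exp(2*w)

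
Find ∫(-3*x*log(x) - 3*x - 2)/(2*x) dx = -(3*x + 2)*log(x)/2 + C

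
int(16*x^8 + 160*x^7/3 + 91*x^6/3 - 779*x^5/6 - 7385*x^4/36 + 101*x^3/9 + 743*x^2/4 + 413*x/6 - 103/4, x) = 16*x^9/9 + 20*x^8/3 + 13*x^7/3 - 779*x^6/36 - 1477*x^5/36 + 101*x^4/36 + 743*x^3/12 + 413*x^2/12 - 103*x/4 + C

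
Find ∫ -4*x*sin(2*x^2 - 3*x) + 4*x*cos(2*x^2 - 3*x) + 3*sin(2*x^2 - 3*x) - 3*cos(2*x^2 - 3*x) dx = sin(x*(2*x - 3)) + cos(x*(2*x - 3)) + C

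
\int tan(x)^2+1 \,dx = tan(x) + C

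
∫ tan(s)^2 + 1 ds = tan(s) + C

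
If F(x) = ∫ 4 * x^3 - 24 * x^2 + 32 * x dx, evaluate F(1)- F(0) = 9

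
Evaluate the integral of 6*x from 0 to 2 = 12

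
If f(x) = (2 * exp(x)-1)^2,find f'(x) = 8*exp(2*x) - 4*exp(x)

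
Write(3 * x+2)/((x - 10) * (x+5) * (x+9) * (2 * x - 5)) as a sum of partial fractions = -76/(5175*(2*x - 5)) + 25/(1748*(x + 9)) - 13/(900*(x + 5)) + 32/(4275*(x - 10))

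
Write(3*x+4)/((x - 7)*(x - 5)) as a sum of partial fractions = -19/(2*(x - 5)) + 25/(2*(x - 7))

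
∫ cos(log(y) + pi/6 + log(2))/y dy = sin(log(2*y) + pi/6) + C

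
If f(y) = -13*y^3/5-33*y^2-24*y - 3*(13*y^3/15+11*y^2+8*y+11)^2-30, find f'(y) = -338*y^5/25 - 286*y^4 - 8092*y^3/5 - 8817*y^2/5 - 1902*y - 552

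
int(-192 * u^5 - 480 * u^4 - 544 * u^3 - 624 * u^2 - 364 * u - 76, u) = -32*u^6 - 96*u^5 - 136*u^4 - 208*u^3 - 182*u^2 - 76*u + C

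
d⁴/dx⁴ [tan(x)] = 24*tan(x)^5 + 40*tan(x)^3 + 16*tan(x)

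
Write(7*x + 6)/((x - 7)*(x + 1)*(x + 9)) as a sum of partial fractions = -57/(128*(x + 9)) + 1/(64*(x + 1)) + 55/(128*(x - 7))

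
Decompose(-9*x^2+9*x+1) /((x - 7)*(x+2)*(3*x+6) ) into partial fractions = -352/(243*(x + 2)) + 53/(27*(x + 2)^2) - 377/(243*(x - 7))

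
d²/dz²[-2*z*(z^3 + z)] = -24*z^2 - 4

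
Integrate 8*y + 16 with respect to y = 4*y^2 + 16*y + C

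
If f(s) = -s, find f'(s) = -1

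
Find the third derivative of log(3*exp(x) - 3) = (exp(2*x) + exp(x))/(exp(3*x) - 3*exp(2*x) + 3*exp(x) - 1)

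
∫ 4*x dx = 2*x^2 + C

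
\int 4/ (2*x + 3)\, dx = 2*log(2*x/3 + 1) + C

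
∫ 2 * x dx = x^2 + C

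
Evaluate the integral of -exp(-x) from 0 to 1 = -1 + exp(-1)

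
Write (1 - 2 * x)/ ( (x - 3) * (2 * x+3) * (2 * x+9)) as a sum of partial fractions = 2/(9*(2*x + 9)) - 4/(27*(2*x + 3)) - 1/(27*(x - 3))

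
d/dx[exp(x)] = exp(x)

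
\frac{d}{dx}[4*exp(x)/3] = 4*exp(x)/3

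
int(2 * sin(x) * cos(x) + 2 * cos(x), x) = (sin(x) + 1)^2 + C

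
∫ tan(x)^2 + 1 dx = tan(x) + C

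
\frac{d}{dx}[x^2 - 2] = 2*x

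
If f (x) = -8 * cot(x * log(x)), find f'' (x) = 8*(-2*x*log(x)^2*cos(x*log(x))/sin(x*log(x)) - 4*x*log(x)*cos(x*log(x))/sin(x*log(x)) - 2*x*cos(x*log(x))/sin(x*log(x)) + 1)/(x*sin(x*log(x))^2)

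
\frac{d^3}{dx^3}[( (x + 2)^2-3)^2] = 24*x + 48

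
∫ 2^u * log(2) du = 2^u + C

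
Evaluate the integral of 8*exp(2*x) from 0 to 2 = -4 + 4*exp(4)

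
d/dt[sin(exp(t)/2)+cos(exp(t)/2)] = sqrt(2)*exp(t)*cos(exp(t)/2 + pi/4)/2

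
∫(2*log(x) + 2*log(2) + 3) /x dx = (log(2*x) + 3)*log(2*x) + C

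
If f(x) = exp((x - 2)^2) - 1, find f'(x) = 2*x*exp(x^2 - 4*x + 4) - 4*exp(x^2 - 4*x + 4)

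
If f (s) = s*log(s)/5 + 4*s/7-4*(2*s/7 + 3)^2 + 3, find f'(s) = -32*s/49 + log(s)/5 - 213/35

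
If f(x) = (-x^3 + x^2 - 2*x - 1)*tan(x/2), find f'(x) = -x^3/(2*cos(x/2)^2) - 3*x^2*tan(x/2) + x^2/(2*cos(x/2)^2) + 2*x*tan(x/2) - x/cos(x/2)^2 - 2*tan(x/2) - 1/(2*cos(x/2)^2)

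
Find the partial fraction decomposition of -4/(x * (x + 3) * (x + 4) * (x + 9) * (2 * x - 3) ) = -64/(6237*(2*x - 3)) - 2/(2835*(x + 9)) + 1/(55*(x + 4)) - 2/(81*(x + 3)) + 1/(81*x)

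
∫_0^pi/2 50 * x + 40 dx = -16 + (4 + 5*pi/2)^2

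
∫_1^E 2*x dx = -1 + exp(2)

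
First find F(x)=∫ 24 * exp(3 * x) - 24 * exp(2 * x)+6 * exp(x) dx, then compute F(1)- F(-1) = -(-1 + 2*exp(-1))^3 + (-1 + 2*E)^3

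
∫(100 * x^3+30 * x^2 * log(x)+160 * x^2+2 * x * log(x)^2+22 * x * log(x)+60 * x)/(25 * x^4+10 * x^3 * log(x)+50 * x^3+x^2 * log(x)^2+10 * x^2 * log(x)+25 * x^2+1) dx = log(x^2*(5*x + log(x) + 5)^2 + 1) + C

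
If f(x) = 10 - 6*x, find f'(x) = -6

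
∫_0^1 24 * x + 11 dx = 23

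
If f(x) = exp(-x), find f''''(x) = exp(-x)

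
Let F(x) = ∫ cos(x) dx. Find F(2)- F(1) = -sin(1) + sin(2)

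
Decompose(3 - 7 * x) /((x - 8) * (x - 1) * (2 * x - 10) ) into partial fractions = -1/(14*(x - 1)) + 4/(3*(x - 5)) - 53/(42*(x - 8))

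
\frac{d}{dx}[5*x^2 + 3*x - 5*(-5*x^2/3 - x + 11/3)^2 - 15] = -500*x^3/9 - 50*x^2 + 1100*x/9 + 119/3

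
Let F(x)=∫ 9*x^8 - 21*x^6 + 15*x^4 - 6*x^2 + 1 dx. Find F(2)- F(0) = 210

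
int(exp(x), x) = exp(x) + C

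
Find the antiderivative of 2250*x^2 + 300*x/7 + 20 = 750*x^3 + 150*x^2/7 + 20*x + C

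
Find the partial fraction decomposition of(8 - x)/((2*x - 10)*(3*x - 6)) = -1/(3*(x - 2)) + 1/(6*(x - 5))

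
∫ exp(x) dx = exp(x) + C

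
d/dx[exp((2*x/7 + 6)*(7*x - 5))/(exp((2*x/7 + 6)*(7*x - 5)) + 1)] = (28*x*exp(2*x^2 + 284*x/7 - 30) + 284*exp(2*x^2 + 284*x/7 - 30))/(7*exp(-60)*exp(568*x/7)*exp(4*x^2) + 14*exp(-30)*exp(284*x/7)*exp(2*x^2) + 7)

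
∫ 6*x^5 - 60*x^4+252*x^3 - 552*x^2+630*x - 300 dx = x^6 - 12*x^5 + 63*x^4 - 184*x^3 + 315*x^2 - 300*x + C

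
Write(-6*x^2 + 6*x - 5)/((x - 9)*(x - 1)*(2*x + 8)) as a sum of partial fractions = -25/(26*(x + 4)) + 1/(16*(x - 1)) - 437/(208*(x - 9))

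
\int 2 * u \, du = u^2 + C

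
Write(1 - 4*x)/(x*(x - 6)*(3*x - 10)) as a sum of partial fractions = 111/(80*(3*x - 10)) - 23/(48*(x - 6)) + 1/(60*x)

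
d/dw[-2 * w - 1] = -2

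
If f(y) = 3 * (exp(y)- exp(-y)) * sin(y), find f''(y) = 6*(exp(2*y) + 1)*exp(-y)*cos(y)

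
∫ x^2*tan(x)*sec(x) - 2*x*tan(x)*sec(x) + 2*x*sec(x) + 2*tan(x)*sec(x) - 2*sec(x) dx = ((x - 1)^2 + 1)*sec(x) + C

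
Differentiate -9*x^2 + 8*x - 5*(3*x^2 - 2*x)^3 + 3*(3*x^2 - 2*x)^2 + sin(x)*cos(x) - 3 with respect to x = -810*x^5 + 1350*x^4 - 612*x^3 + 12*x^2 + 6*x + cos(2*x) + 8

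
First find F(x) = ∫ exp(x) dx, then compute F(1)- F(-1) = E - exp(-1)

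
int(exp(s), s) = exp(s) + C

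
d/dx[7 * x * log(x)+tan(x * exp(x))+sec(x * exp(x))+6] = x*exp(x)*sin(x*exp(x))/cos(x*exp(x))^2 + x*exp(x)/cos(x*exp(x))^2 + exp(x)*sin(x*exp(x))/cos(x*exp(x))^2 + exp(x)/cos(x*exp(x))^2 + 7*log(x) + 7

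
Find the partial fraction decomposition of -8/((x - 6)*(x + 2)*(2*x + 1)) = 32/(39*(2*x + 1)) - 1/(3*(x + 2)) - 1/(13*(x - 6))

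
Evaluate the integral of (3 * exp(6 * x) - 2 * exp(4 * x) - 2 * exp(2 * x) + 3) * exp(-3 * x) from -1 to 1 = -2*exp(-1) + 2*E + (E - exp(-1))^3 - (-E + exp(-1))^3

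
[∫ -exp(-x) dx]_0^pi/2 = -1 + exp(-pi/2)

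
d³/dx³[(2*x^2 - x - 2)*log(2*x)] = (4*x^2 + x - 4)/x^3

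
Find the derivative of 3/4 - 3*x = -3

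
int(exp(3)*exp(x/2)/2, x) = exp(x/2 + 3) + C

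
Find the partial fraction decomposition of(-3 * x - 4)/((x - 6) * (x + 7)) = -17/(13*(x + 7)) - 22/(13*(x - 6))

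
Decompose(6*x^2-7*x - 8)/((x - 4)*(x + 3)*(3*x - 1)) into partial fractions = 87/(110*(3*x - 1)) + 67/(70*(x + 3)) + 60/(77*(x - 4))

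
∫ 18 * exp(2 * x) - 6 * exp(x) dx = (9*exp(x) - 6)*exp(x) + C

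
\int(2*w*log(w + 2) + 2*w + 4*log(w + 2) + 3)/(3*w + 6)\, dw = (2*w + 3)*log(w + 2)/3 + C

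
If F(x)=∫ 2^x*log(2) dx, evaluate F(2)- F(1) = 2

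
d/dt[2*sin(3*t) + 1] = 6*cos(3*t)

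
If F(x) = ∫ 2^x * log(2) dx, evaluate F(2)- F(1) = 2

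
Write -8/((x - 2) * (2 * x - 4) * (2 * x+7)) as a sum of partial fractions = -16/(121*(2*x + 7)) + 8/(121*(x - 2)) - 4/(11*(x - 2)^2)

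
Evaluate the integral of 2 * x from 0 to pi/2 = pi^2/4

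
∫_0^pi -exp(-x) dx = -2 + (1 + exp(pi))*exp(-pi)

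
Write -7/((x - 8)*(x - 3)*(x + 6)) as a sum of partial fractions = -1/(18*(x + 6)) + 7/(45*(x - 3)) - 1/(10*(x - 8))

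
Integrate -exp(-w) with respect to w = exp(-w) + C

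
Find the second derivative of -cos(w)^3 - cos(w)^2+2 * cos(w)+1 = -5*cos(w)/4 + 2*cos(2*w) + 9*cos(3*w)/4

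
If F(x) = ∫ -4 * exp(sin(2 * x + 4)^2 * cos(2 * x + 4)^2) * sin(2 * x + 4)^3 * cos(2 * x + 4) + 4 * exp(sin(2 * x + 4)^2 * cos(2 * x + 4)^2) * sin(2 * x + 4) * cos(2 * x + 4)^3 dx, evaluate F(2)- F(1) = -exp(1/8 - cos(24)/8) + exp((1 - cos(32))/8)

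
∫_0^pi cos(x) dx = 0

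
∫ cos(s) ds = sin(s) + C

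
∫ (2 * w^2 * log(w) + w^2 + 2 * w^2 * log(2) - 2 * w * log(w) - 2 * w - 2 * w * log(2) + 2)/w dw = ((w - 1)^2 + 1)*log(2*w) + C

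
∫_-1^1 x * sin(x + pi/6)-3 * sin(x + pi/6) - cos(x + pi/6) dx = -2*sqrt(3)*sin(pi/6 + 1)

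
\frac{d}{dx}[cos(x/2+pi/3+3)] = -sin(x/2 + pi/3 + 3)/2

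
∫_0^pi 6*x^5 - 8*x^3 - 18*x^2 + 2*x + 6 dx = -9 + (-pi - 3 + pi^3)^2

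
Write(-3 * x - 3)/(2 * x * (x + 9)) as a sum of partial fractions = -4/(3*(x + 9)) - 1/(6*x)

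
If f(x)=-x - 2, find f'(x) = -1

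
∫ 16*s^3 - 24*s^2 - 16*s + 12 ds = 4*s^4 - 8*s^3 - 8*s^2 + 12*s + C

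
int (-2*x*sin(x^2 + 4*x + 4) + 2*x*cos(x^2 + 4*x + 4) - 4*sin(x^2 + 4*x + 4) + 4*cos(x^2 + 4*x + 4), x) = sin((x + 2)^2) + cos((x + 2)^2) + C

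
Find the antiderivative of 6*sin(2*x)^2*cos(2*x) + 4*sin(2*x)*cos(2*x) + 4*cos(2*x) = (sin(2*x)^2 + sin(2*x) + 2)*sin(2*x) + C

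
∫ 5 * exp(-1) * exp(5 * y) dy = exp(5*y - 1) + C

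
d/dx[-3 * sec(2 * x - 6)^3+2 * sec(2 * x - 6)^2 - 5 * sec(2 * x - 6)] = -18*tan(2*x - 6)*sec(2*x - 6)^3 + 8*tan(2*x - 6)*sec(2*x - 6)^2 - 10*tan(2*x - 6)*sec(2*x - 6)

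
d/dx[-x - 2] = -1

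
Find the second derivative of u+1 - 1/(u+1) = -2/(u^3 + 3*u^2 + 3*u + 1)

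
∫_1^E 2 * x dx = -1 + exp(2)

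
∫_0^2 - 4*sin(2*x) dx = -2 + 2*cos(4)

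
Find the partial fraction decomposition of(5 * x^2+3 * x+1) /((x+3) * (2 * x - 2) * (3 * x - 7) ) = 317/(128*(3*x - 7)) + 37/(128*(x + 3)) - 9/(32*(x - 1))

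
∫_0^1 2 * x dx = 1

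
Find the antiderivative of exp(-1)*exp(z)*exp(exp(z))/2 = exp(exp(z) - 1)/2 + C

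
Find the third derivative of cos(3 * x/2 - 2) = 27*sin(3*x/2 - 2)/8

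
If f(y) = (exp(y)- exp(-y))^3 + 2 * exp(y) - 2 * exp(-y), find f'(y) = (3*exp(6*y) - exp(4*y) - exp(2*y) + 3)*exp(-3*y)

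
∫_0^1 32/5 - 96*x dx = -208/5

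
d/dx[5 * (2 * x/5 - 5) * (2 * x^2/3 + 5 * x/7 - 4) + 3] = 4*x^2 - 640*x/21 - 181/7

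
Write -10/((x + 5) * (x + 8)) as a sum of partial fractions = 10/(3*(x + 8)) - 10/(3*(x + 5))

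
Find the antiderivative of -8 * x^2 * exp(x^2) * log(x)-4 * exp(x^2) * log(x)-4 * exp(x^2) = -4*x*exp(x^2)*log(x) + C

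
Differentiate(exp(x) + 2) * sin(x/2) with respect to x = exp(x)*sin(x/2) + exp(x)*cos(x/2)/2 + cos(x/2)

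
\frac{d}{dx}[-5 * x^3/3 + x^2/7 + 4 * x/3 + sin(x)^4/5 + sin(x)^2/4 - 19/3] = -5*x^2 + 2*x/7 + 9*sin(2*x)/20 - sin(4*x)/10 + 4/3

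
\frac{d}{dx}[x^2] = 2*x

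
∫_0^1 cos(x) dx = sin(1)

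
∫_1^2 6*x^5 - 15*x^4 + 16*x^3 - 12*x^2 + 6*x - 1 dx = 10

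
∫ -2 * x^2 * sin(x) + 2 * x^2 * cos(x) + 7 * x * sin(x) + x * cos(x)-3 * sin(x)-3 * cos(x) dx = sqrt(2)*x*(2*x - 3)*sin(x + pi/4) + C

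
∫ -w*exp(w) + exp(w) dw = (2 - w)*exp(w) + C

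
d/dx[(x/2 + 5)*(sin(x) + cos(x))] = -x*sin(x)/2 + x*cos(x)/2 - 9*sin(x)/2 + 11*cos(x)/2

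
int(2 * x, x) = x^2 + C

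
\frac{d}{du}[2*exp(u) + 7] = 2*exp(u)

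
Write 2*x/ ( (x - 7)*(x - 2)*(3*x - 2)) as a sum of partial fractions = 3/(19*(3*x - 2)) - 1/(5*(x - 2)) + 14/(95*(x - 7))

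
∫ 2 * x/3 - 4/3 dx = x^2/3 - 4*x/3 + C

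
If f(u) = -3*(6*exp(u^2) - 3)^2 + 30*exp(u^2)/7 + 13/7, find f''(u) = -1728*u^2*exp(2*u^2) + 3144*u^2*exp(u^2)/7 - 432*exp(2*u^2) + 1572*exp(u^2)/7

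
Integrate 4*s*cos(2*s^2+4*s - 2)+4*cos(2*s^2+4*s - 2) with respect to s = sin(2*s^2 + 4*s - 2) + C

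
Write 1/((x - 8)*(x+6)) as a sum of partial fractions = -1/(14*(x + 6)) + 1/(14*(x - 8))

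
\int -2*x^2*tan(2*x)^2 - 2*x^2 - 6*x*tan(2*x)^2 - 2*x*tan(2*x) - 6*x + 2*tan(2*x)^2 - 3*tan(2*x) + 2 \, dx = (-x^2 - 3*x + 1)*tan(2*x) + C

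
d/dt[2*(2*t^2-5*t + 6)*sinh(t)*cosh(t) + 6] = 4*t^2*cosh(2*t) + 4*t*sinh(2*t) - 10*t*cosh(2*t) - 5*sinh(2*t) + 12*cosh(2*t)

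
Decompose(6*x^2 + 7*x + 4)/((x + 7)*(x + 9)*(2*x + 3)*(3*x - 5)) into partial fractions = 873/(15808*(3*x - 5)) - 56/(3135*(2*x + 3)) - 427/(960*(x + 9)) + 249/(572*(x + 7))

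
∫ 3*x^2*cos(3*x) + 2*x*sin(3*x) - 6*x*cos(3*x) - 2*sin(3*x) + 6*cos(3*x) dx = (x^2 - 2*x + 2)*sin(3*x) + C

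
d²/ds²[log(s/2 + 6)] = -1/(s^2 + 24*s + 144)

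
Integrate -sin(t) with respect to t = cos(t) + C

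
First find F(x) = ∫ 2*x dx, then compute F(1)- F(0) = 1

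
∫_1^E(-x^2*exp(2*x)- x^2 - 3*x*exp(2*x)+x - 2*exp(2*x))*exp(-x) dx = (-exp(-E) + exp(E))*(-exp(2) - E - 1) - 3*exp(-1) + 3*E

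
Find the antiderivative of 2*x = x^2 + C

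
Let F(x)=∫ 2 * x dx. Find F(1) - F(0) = 1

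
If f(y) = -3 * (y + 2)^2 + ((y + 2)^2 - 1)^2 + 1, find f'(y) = 4*y^3 + 24*y^2 + 38*y + 12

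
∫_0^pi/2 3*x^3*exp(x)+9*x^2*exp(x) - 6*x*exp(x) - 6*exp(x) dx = 3*(-pi + pi^3/8)*exp(pi/2)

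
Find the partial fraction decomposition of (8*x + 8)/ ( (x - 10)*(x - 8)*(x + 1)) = -4/(x - 8) + 4/(x - 10)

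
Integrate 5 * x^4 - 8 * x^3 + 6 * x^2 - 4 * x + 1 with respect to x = x^5 - 2*x^4 + 2*x^3 - 2*x^2 + x + C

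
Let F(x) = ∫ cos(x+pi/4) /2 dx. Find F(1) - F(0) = -sqrt(2)/4 + sin(pi/4 + 1)/2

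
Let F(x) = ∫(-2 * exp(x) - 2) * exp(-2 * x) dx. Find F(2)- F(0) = -4 + (exp(-2) + 1)^2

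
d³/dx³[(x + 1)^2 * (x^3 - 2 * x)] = 60*x^2 + 48*x - 6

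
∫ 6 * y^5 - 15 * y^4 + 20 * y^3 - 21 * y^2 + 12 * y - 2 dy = y^6 - 3*y^5 + 5*y^4 - 7*y^3 + 6*y^2 - 2*y + C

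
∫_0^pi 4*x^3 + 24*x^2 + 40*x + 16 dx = -4 + (-2 + (2 + pi)^2)^2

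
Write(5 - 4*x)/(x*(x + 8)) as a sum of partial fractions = -37/(8*(x + 8)) + 5/(8*x)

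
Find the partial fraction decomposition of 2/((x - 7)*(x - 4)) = -2/(3*(x - 4)) + 2/(3*(x - 7))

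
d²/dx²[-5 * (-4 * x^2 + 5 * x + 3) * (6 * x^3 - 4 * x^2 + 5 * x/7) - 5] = 2400*x^3 - 2760*x^2 + 1020*x/7 + 590/7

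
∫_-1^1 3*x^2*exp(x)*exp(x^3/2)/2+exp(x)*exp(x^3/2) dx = -exp(-3/2) + exp(3/2)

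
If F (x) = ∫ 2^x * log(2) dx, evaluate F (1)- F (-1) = 3/2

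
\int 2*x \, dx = x^2 + C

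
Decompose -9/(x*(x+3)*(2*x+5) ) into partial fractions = 36/(5*(2*x + 5)) - 3/(x + 3) - 3/(5*x)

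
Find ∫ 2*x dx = x^2 + C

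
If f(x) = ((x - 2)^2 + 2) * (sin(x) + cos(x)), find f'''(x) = x^2*sin(x) - x^2*cos(x) - 10*x*sin(x) - 2*x*cos(x) + 12*sin(x) + 12*cos(x)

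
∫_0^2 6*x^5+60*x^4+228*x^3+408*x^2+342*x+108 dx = 3348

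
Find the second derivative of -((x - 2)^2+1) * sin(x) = x^2*sin(x) - 4*x*sin(x) - 4*x*cos(x) + 3*sin(x) + 8*cos(x)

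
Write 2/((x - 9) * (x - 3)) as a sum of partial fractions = -1/(3*(x - 3)) + 1/(3*(x - 9))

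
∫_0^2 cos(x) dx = sin(2)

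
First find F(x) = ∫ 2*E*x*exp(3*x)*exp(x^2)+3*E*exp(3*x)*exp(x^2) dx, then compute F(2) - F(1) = -exp(5) + exp(11)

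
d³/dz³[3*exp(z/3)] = exp(z/3)/9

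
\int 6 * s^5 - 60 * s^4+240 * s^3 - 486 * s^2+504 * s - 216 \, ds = s^6 - 12*s^5 + 60*s^4 - 162*s^3 + 252*s^2 - 216*s + C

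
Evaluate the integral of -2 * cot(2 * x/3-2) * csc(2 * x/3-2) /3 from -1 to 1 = -csc(4/3) + csc(8/3)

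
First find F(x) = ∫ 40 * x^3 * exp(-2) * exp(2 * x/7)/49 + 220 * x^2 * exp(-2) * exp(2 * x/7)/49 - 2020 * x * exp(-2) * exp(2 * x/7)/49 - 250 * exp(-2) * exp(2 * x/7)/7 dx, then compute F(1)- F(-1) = -400*exp(-16/7)/7 - 180*exp(-12/7)/7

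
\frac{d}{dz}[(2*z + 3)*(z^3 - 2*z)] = 8*z^3 + 9*z^2 - 8*z - 6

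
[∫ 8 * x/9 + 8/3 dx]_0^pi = -4 + (2 + 2*pi/3)^2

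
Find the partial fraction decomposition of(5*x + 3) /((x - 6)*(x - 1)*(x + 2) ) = -7/(24*(x + 2)) - 8/(15*(x - 1)) + 33/(40*(x - 6))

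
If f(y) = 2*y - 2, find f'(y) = 2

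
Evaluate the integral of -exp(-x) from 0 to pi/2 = -1 + exp(-pi/2)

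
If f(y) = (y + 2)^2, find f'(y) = 2*y + 4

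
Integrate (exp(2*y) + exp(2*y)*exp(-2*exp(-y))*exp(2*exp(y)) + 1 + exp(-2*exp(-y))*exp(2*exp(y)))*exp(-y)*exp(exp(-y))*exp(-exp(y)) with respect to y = 2*sinh(2*sinh(y)) + C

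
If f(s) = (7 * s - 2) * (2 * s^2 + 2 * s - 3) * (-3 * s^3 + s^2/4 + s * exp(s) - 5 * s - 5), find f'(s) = -252*s^5 + 14*s^4*exp(s) - 265*s^4/2 + 66*s^3*exp(s) + 30*s^3 + 5*s^2*exp(s) - 1731*s^2/4 - 44*s*exp(s) + 153*s + 6*exp(s) + 95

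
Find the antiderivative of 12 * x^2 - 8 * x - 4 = 4*x^3 - 4*x^2 - 4*x + C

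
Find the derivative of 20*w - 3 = 20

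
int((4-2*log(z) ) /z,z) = (4 - log(z))*log(z) + C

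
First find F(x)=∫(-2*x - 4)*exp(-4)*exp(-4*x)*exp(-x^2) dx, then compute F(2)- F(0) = -exp(-4) + exp(-16)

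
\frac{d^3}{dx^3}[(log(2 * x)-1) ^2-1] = (4*log(x) - 10 + 4*log(2))/x^3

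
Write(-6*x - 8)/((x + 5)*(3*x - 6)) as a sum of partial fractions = -22/(21*(x + 5)) - 20/(21*(x - 2))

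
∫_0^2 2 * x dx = 4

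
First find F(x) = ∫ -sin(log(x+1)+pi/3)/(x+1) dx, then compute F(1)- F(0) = -1/2 + cos(log(2) + pi/3)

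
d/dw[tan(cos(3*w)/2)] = -3*sin(3*w)/(2*cos(cos(3*w)/2)^2)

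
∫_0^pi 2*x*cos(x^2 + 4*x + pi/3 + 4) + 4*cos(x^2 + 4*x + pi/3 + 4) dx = sin(pi/3 + 4 + pi^2) - sin(pi/3 + 4)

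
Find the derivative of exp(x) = exp(x)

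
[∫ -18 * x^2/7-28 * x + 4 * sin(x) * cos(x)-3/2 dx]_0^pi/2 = -7*pi^2/2 - 3*pi^3/28 - 3*pi/4 + 2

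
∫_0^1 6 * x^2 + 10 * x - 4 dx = 3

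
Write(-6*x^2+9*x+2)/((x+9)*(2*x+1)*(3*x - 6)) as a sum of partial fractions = 16/(255*(2*x + 1)) - 565/(561*(x + 9)) - 4/(165*(x - 2))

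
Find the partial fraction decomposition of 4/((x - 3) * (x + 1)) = -1/(x + 1) + 1/(x - 3)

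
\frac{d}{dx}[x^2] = 2*x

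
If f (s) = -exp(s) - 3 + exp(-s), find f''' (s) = (-exp(2*s) - 1)*exp(-s)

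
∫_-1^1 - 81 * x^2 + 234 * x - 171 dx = -396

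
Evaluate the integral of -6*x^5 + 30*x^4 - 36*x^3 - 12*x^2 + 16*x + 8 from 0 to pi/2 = -(-1 + pi/2)^2 - (-2 + (-1 + pi/2)^2)^3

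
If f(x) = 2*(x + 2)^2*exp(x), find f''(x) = 2*x^2*exp(x) + 16*x*exp(x) + 28*exp(x)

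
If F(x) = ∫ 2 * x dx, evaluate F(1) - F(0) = 1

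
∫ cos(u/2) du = 2*sin(u/2) + C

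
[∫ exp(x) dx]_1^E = -E + exp(E)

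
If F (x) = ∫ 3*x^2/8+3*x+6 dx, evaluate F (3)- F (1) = 109/4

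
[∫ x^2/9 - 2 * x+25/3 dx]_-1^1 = 452/27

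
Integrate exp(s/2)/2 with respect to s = exp(s/2) + C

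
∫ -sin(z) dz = cos(z) + C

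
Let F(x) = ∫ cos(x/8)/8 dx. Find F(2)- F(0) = sin(1/4)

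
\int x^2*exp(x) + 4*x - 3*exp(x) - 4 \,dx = ((x - 1)^2 - 2)*(exp(x) + 2) + C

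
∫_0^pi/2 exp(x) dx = -1 + exp(pi/2)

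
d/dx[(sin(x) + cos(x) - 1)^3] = 3*sqrt(2)*(sqrt(2)*sin(x + pi/4) - 1)^2*cos(x + pi/4)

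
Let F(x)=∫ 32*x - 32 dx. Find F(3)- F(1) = 64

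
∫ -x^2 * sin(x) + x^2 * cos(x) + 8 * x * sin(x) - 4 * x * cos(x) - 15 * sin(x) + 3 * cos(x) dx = sqrt(2)*(x - 3)^2*sin(x + pi/4) + C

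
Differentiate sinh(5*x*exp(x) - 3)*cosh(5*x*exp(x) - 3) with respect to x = 5*(x + 1)*exp(x)*cosh(10*x*exp(x) - 6)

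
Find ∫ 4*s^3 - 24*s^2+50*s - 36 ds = s^4 - 8*s^3 + 25*s^2 - 36*s + C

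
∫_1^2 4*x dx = 6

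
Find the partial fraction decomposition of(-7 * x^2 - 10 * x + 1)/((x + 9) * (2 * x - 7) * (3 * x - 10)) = 991/(37*(3*x - 10)) - 479/(25*(2*x - 7)) - 476/(925*(x + 9))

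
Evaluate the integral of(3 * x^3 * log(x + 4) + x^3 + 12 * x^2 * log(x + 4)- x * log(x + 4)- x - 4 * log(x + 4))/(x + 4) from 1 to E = (-E + exp(3))*log(E + 4)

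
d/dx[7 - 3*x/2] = -3/2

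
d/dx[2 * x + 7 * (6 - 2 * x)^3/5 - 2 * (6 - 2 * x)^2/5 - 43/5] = -168*x^2/5 + 992*x/5 - 1454/5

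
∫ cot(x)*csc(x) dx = -csc(x) + C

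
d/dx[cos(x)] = -sin(x)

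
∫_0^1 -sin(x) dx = -1 + cos(1)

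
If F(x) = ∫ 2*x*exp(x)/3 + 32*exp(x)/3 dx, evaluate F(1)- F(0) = -10 + 32*E/3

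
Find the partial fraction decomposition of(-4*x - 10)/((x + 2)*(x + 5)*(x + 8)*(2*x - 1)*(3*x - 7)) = -783/(48763*(3*x - 7)) + 192/(10285*(2*x - 1)) + 11/(4743*(x + 8)) - 5/(1089*(x + 5)) - 1/(585*(x + 2))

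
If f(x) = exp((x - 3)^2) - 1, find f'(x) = 2*x*exp(x^2 - 6*x + 9) - 6*exp(x^2 - 6*x + 9)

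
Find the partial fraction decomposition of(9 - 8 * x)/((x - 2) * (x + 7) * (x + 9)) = 81/(22*(x + 9)) - 65/(18*(x + 7)) - 7/(99*(x - 2))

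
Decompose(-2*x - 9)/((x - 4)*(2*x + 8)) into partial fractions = 1/(16*(x + 4)) - 17/(16*(x - 4))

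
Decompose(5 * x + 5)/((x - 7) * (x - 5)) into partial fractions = -15/(x - 5) + 20/(x - 7)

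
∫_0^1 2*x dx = 1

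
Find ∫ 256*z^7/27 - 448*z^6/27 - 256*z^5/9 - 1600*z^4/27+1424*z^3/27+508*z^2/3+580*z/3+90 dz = 32*z^8/27 - 64*z^7/27 - 128*z^6/27 - 320*z^5/27 + 356*z^4/27 + 508*z^3/9 + 290*z^2/3 + 90*z + C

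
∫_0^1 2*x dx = 1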